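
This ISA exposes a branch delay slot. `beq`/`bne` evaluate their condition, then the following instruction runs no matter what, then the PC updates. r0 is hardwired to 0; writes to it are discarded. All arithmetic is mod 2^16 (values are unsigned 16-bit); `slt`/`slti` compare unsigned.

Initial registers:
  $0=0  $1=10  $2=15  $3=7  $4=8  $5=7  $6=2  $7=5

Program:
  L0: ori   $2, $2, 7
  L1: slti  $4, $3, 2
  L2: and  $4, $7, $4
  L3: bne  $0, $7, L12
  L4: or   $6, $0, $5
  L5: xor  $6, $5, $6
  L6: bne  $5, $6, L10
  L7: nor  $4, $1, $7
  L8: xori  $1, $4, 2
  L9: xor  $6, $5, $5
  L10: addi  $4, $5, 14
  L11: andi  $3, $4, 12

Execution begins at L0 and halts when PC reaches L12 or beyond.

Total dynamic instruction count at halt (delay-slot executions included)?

PC=0  ori   $2, $2, 7        | $0=0 $1=10 $2=15 $3=7 $4=8 $5=7 $6=2 $7=5
PC=1  slti  $4, $3, 2        | $0=0 $1=10 $2=15 $3=7 $4=0 $5=7 $6=2 $7=5
PC=2  and  $4, $7, $4        | $0=0 $1=10 $2=15 $3=7 $4=0 $5=7 $6=2 $7=5
PC=3  bne  $0, $7, L12       | $0=0 $1=10 $2=15 $3=7 $4=0 $5=7 $6=2 $7=5  [TAKEN]
PC=4  or   $6, $0, $5        | $0=0 $1=10 $2=15 $3=7 $4=0 $5=7 $6=7 $7=5

5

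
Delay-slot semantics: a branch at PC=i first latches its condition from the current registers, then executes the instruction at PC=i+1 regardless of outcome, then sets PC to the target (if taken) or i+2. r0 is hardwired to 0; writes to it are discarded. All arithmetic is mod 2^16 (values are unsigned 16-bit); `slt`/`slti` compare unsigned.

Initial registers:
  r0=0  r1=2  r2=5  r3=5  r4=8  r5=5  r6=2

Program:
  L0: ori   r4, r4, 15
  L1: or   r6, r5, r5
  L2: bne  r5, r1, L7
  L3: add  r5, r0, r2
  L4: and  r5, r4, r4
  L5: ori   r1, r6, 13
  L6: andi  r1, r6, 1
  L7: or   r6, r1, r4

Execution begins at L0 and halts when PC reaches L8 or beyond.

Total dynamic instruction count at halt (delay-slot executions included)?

[0] ori   r4, r4, 15  →  {r0:0, r1:2, r2:5, r3:5, r4:15, r5:5, r6:2}
[1] or   r6, r5, r5  →  {r0:0, r1:2, r2:5, r3:5, r4:15, r5:5, r6:5}
[2] bne  r5, r1, L7  →  {r0:0, r1:2, r2:5, r3:5, r4:15, r5:5, r6:5}  ⟨branch taken⟩
[3] add  r5, r0, r2  →  {r0:0, r1:2, r2:5, r3:5, r4:15, r5:5, r6:5}
[7] or   r6, r1, r4  →  {r0:0, r1:2, r2:5, r3:5, r4:15, r5:5, r6:15}

5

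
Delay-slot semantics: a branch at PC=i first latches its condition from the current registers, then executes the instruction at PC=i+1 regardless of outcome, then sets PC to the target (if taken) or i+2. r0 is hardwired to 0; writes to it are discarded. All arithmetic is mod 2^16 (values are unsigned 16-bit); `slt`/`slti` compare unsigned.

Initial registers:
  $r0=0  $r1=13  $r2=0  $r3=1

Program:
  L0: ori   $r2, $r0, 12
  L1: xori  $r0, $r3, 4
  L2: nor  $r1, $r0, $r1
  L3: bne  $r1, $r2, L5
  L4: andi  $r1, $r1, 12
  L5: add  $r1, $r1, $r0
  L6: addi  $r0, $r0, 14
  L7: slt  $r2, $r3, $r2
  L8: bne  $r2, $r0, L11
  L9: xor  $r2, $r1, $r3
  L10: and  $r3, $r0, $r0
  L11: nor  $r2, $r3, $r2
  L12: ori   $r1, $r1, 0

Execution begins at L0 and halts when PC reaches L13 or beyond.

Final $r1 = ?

0

[0] ori   $r2, $r0, 12  →  {$r0:0, $r1:13, $r2:12, $r3:1}
[1] xori  $r0, $r3, 4  →  {$r0:0, $r1:13, $r2:12, $r3:1}
[2] nor  $r1, $r0, $r1  →  {$r0:0, $r1:65522, $r2:12, $r3:1}
[3] bne  $r1, $r2, L5  →  {$r0:0, $r1:65522, $r2:12, $r3:1}  ⟨branch taken⟩
[4] andi  $r1, $r1, 12  →  {$r0:0, $r1:0, $r2:12, $r3:1}
[5] add  $r1, $r1, $r0  →  {$r0:0, $r1:0, $r2:12, $r3:1}
[6] addi  $r0, $r0, 14  →  {$r0:0, $r1:0, $r2:12, $r3:1}
[7] slt  $r2, $r3, $r2  →  {$r0:0, $r1:0, $r2:1, $r3:1}
[8] bne  $r2, $r0, L11  →  {$r0:0, $r1:0, $r2:1, $r3:1}  ⟨branch taken⟩
[9] xor  $r2, $r1, $r3  →  {$r0:0, $r1:0, $r2:1, $r3:1}
[11] nor  $r2, $r3, $r2  →  {$r0:0, $r1:0, $r2:65534, $r3:1}
[12] ori   $r1, $r1, 0  →  {$r0:0, $r1:0, $r2:65534, $r3:1}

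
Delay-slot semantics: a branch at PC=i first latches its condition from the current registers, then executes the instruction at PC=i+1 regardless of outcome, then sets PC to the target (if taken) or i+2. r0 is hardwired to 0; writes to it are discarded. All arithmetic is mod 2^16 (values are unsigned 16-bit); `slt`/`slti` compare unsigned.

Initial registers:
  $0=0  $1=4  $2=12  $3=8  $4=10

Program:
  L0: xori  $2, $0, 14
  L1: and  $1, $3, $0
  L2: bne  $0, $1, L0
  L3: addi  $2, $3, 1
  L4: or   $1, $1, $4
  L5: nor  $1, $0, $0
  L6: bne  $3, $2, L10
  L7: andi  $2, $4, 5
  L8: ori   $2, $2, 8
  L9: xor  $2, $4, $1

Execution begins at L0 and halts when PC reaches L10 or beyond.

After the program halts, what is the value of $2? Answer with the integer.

0

#0 xori  $2, $0, 14 ; 0/4/14/8/10
#1 and  $1, $3, $0 ; 0/0/14/8/10
#2 bne  $0, $1, L0 ; 0/0/14/8/10 ; →fallthru
#3 addi  $2, $3, 1 ; 0/0/9/8/10
#4 or   $1, $1, $4 ; 0/10/9/8/10
#5 nor  $1, $0, $0 ; 0/65535/9/8/10
#6 bne  $3, $2, L10 ; 0/65535/9/8/10 ; →target
#7 andi  $2, $4, 5 ; 0/65535/0/8/10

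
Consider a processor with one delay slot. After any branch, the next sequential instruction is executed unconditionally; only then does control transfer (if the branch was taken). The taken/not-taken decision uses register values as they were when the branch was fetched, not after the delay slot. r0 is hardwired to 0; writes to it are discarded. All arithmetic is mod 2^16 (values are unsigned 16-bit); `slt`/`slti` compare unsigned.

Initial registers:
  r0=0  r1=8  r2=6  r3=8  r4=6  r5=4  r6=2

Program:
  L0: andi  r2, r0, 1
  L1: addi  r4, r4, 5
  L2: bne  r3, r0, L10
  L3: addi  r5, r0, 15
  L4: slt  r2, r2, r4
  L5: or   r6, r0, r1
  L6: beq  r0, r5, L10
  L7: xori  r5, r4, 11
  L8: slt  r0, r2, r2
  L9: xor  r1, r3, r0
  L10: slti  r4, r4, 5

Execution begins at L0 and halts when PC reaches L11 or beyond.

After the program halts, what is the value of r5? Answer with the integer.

[0] andi  r2, r0, 1  →  {r0:0, r1:8, r2:0, r3:8, r4:6, r5:4, r6:2}
[1] addi  r4, r4, 5  →  {r0:0, r1:8, r2:0, r3:8, r4:11, r5:4, r6:2}
[2] bne  r3, r0, L10  →  {r0:0, r1:8, r2:0, r3:8, r4:11, r5:4, r6:2}  ⟨branch taken⟩
[3] addi  r5, r0, 15  →  {r0:0, r1:8, r2:0, r3:8, r4:11, r5:15, r6:2}
[10] slti  r4, r4, 5  →  {r0:0, r1:8, r2:0, r3:8, r4:0, r5:15, r6:2}

15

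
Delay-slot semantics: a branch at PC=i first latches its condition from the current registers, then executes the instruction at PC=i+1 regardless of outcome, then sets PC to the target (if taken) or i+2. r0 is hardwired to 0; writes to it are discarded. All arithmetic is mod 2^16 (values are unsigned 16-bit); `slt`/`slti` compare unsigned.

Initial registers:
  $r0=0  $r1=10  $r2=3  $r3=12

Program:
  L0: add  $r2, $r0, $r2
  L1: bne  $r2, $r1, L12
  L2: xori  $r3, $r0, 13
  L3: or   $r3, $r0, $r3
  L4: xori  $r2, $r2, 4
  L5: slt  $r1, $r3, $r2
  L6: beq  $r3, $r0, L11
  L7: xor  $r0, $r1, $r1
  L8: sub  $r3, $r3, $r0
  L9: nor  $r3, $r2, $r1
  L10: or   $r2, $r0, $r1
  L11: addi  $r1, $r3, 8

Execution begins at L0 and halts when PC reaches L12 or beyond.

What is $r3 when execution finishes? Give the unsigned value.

[0] add  $r2, $r0, $r2  →  {$r0:0, $r1:10, $r2:3, $r3:12}
[1] bne  $r2, $r1, L12  →  {$r0:0, $r1:10, $r2:3, $r3:12}  ⟨branch taken⟩
[2] xori  $r3, $r0, 13  →  {$r0:0, $r1:10, $r2:3, $r3:13}

13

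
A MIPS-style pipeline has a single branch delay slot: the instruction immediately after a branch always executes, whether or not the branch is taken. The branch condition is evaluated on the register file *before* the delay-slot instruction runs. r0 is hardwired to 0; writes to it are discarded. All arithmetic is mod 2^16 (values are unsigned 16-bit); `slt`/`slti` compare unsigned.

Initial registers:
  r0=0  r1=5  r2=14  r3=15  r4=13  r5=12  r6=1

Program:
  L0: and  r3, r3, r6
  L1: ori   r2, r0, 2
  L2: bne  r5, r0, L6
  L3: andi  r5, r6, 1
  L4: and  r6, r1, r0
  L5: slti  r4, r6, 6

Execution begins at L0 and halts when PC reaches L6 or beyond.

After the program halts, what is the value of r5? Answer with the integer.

1

[0] and  r3, r3, r6  →  {r0:0, r1:5, r2:14, r3:1, r4:13, r5:12, r6:1}
[1] ori   r2, r0, 2  →  {r0:0, r1:5, r2:2, r3:1, r4:13, r5:12, r6:1}
[2] bne  r5, r0, L6  →  {r0:0, r1:5, r2:2, r3:1, r4:13, r5:12, r6:1}  ⟨branch taken⟩
[3] andi  r5, r6, 1  →  {r0:0, r1:5, r2:2, r3:1, r4:13, r5:1, r6:1}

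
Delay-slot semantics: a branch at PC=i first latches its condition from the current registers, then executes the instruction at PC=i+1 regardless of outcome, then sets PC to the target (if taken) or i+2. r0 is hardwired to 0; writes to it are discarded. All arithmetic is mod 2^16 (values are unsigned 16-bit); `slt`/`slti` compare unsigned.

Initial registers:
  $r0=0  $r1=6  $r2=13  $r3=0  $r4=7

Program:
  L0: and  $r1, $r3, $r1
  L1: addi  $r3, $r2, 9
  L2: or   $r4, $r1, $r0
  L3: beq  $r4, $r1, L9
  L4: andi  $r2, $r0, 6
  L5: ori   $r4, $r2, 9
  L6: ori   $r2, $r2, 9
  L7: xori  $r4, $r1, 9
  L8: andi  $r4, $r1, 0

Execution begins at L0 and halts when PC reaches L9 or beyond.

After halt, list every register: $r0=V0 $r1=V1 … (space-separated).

$r0=0 $r1=0 $r2=0 $r3=22 $r4=0

[0] and  $r1, $r3, $r1  →  {$r0:0, $r1:0, $r2:13, $r3:0, $r4:7}
[1] addi  $r3, $r2, 9  →  {$r0:0, $r1:0, $r2:13, $r3:22, $r4:7}
[2] or   $r4, $r1, $r0  →  {$r0:0, $r1:0, $r2:13, $r3:22, $r4:0}
[3] beq  $r4, $r1, L9  →  {$r0:0, $r1:0, $r2:13, $r3:22, $r4:0}  ⟨branch taken⟩
[4] andi  $r2, $r0, 6  →  {$r0:0, $r1:0, $r2:0, $r3:22, $r4:0}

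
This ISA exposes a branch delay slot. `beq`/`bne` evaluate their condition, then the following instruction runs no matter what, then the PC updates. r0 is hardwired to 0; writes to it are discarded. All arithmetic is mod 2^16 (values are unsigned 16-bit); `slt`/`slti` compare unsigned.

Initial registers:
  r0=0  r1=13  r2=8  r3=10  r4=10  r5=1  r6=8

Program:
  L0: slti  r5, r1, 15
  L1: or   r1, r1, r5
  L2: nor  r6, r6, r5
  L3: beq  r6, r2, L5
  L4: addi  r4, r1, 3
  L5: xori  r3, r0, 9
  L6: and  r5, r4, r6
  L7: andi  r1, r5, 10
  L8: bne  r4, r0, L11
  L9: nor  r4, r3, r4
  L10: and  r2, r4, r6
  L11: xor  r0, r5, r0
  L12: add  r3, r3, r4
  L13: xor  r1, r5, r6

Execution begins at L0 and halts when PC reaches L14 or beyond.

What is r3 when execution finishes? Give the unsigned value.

65519

#0 slti  r5, r1, 15 ; 0/13/8/10/10/1/8
#1 or   r1, r1, r5 ; 0/13/8/10/10/1/8
#2 nor  r6, r6, r5 ; 0/13/8/10/10/1/65526
#3 beq  r6, r2, L5 ; 0/13/8/10/10/1/65526 ; →fallthru
#4 addi  r4, r1, 3 ; 0/13/8/10/16/1/65526
#5 xori  r3, r0, 9 ; 0/13/8/9/16/1/65526
#6 and  r5, r4, r6 ; 0/13/8/9/16/16/65526
#7 andi  r1, r5, 10 ; 0/0/8/9/16/16/65526
#8 bne  r4, r0, L11 ; 0/0/8/9/16/16/65526 ; →target
#9 nor  r4, r3, r4 ; 0/0/8/9/65510/16/65526
#11 xor  r0, r5, r0 ; 0/0/8/9/65510/16/65526
#12 add  r3, r3, r4 ; 0/0/8/65519/65510/16/65526
#13 xor  r1, r5, r6 ; 0/65510/8/65519/65510/16/65526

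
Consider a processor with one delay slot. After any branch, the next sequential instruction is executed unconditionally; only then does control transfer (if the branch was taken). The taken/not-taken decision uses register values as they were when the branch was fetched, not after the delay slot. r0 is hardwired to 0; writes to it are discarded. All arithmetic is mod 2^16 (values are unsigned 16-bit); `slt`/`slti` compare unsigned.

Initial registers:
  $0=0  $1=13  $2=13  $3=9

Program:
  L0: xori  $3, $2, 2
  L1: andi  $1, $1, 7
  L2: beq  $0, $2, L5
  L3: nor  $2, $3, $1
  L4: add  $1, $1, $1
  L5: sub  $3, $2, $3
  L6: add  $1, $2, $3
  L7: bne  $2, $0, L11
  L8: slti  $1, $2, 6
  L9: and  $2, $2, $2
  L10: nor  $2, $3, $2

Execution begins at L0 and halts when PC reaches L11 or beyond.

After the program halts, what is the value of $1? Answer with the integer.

  step pc=0: xori  $3, $2, 2  regs=(0,13,13,15)
  step pc=1: andi  $1, $1, 7  regs=(0,5,13,15)
  step pc=2: beq  $0, $2, L5  cond=F  regs=(0,5,13,15)
  step pc=3: nor  $2, $3, $1  regs=(0,5,65520,15)
  step pc=4: add  $1, $1, $1  regs=(0,10,65520,15)
  step pc=5: sub  $3, $2, $3  regs=(0,10,65520,65505)
  step pc=6: add  $1, $2, $3  regs=(0,65489,65520,65505)
  step pc=7: bne  $2, $0, L11  cond=T  regs=(0,65489,65520,65505)
  step pc=8: slti  $1, $2, 6  regs=(0,0,65520,65505)

0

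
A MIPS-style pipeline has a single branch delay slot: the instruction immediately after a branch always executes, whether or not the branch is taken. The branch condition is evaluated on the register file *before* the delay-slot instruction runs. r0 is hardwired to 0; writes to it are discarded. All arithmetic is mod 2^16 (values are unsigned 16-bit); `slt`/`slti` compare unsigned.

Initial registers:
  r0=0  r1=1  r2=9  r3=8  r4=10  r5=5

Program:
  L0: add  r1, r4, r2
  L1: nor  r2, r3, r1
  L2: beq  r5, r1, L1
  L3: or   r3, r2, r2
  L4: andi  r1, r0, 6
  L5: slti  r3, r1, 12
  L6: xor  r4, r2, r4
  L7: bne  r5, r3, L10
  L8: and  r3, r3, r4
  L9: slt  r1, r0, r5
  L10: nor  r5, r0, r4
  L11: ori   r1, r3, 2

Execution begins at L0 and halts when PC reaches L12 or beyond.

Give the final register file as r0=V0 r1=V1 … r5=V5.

#0 add  r1, r4, r2 ; 0/19/9/8/10/5
#1 nor  r2, r3, r1 ; 0/19/65508/8/10/5
#2 beq  r5, r1, L1 ; 0/19/65508/8/10/5 ; →fallthru
#3 or   r3, r2, r2 ; 0/19/65508/65508/10/5
#4 andi  r1, r0, 6 ; 0/0/65508/65508/10/5
#5 slti  r3, r1, 12 ; 0/0/65508/1/10/5
#6 xor  r4, r2, r4 ; 0/0/65508/1/65518/5
#7 bne  r5, r3, L10 ; 0/0/65508/1/65518/5 ; →target
#8 and  r3, r3, r4 ; 0/0/65508/0/65518/5
#10 nor  r5, r0, r4 ; 0/0/65508/0/65518/17
#11 ori   r1, r3, 2 ; 0/2/65508/0/65518/17

r0=0 r1=2 r2=65508 r3=0 r4=65518 r5=17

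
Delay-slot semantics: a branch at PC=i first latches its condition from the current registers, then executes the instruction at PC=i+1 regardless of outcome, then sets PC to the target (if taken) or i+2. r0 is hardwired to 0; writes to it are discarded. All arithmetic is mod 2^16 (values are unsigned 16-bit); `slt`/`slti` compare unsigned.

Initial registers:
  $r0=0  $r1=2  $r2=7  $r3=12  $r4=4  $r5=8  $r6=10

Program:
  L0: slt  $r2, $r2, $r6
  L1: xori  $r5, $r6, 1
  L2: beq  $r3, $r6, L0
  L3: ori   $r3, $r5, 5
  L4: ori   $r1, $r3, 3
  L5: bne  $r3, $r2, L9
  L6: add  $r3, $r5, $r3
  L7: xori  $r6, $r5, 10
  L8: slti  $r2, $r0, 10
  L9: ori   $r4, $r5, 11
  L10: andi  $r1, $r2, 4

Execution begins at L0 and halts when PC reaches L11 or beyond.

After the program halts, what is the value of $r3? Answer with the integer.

26

#0 slt  $r2, $r2, $r6 ; 0/2/1/12/4/8/10
#1 xori  $r5, $r6, 1 ; 0/2/1/12/4/11/10
#2 beq  $r3, $r6, L0 ; 0/2/1/12/4/11/10 ; →fallthru
#3 ori   $r3, $r5, 5 ; 0/2/1/15/4/11/10
#4 ori   $r1, $r3, 3 ; 0/15/1/15/4/11/10
#5 bne  $r3, $r2, L9 ; 0/15/1/15/4/11/10 ; →target
#6 add  $r3, $r5, $r3 ; 0/15/1/26/4/11/10
#9 ori   $r4, $r5, 11 ; 0/15/1/26/11/11/10
#10 andi  $r1, $r2, 4 ; 0/0/1/26/11/11/10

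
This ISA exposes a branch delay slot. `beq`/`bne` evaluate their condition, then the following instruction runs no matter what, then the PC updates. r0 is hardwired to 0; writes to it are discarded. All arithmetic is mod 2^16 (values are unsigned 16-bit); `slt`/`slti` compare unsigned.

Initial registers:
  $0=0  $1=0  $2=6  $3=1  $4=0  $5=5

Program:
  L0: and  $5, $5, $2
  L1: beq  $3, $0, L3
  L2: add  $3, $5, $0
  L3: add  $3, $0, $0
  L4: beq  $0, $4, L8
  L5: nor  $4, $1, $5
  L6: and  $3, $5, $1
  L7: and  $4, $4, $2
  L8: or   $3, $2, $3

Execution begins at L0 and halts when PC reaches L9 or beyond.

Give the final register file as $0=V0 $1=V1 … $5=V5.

$0=0 $1=0 $2=6 $3=6 $4=65531 $5=4

  step pc=0: and  $5, $5, $2  regs=(0,0,6,1,0,4)
  step pc=1: beq  $3, $0, L3  cond=F  regs=(0,0,6,1,0,4)
  step pc=2: add  $3, $5, $0  regs=(0,0,6,4,0,4)
  step pc=3: add  $3, $0, $0  regs=(0,0,6,0,0,4)
  step pc=4: beq  $0, $4, L8  cond=T  regs=(0,0,6,0,0,4)
  step pc=5: nor  $4, $1, $5  regs=(0,0,6,0,65531,4)
  step pc=8: or   $3, $2, $3  regs=(0,0,6,6,65531,4)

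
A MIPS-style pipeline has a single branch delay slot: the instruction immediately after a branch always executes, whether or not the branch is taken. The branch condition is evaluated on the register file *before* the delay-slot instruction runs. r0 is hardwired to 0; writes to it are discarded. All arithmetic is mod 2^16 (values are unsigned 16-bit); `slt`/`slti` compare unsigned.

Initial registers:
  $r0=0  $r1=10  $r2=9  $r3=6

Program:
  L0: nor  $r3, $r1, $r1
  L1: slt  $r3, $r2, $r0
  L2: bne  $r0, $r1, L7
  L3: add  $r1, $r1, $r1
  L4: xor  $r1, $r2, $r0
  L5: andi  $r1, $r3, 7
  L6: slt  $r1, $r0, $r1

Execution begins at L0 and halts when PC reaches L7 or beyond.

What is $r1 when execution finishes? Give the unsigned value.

PC=0  nor  $r3, $r1, $r1     | $r0=0 $r1=10 $r2=9 $r3=65525
PC=1  slt  $r3, $r2, $r0     | $r0=0 $r1=10 $r2=9 $r3=0
PC=2  bne  $r0, $r1, L7      | $r0=0 $r1=10 $r2=9 $r3=0  [TAKEN]
PC=3  add  $r1, $r1, $r1     | $r0=0 $r1=20 $r2=9 $r3=0

20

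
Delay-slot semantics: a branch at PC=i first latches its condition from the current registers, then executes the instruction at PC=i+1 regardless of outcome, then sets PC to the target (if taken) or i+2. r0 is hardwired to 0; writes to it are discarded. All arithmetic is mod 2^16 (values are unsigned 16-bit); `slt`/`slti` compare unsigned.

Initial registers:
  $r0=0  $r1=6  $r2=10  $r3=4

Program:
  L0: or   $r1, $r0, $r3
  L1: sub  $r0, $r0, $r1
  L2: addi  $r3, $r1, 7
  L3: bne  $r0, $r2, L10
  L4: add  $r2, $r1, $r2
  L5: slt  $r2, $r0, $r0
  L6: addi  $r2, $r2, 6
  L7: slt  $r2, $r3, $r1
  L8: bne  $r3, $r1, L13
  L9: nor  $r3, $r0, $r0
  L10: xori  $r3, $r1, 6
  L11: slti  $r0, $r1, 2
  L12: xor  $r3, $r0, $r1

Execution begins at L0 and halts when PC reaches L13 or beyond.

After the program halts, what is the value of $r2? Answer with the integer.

14

#0 or   $r1, $r0, $r3 ; 0/4/10/4
#1 sub  $r0, $r0, $r1 ; 0/4/10/4
#2 addi  $r3, $r1, 7 ; 0/4/10/11
#3 bne  $r0, $r2, L10 ; 0/4/10/11 ; →target
#4 add  $r2, $r1, $r2 ; 0/4/14/11
#10 xori  $r3, $r1, 6 ; 0/4/14/2
#11 slti  $r0, $r1, 2 ; 0/4/14/2
#12 xor  $r3, $r0, $r1 ; 0/4/14/4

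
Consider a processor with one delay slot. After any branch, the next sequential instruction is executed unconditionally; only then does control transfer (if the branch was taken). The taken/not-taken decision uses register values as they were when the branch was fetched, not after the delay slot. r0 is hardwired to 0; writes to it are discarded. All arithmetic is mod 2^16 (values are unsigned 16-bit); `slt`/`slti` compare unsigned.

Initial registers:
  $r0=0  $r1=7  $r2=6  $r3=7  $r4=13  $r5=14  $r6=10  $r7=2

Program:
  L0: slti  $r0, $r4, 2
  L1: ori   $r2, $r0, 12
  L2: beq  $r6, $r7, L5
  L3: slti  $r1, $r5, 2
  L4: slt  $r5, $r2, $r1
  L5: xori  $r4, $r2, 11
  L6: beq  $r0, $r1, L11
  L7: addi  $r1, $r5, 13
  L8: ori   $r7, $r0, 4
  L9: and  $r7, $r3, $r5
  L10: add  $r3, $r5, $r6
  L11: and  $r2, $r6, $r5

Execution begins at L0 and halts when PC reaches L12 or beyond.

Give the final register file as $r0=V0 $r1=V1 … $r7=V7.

#0 slti  $r0, $r4, 2 ; 0/7/6/7/13/14/10/2
#1 ori   $r2, $r0, 12 ; 0/7/12/7/13/14/10/2
#2 beq  $r6, $r7, L5 ; 0/7/12/7/13/14/10/2 ; →fallthru
#3 slti  $r1, $r5, 2 ; 0/0/12/7/13/14/10/2
#4 slt  $r5, $r2, $r1 ; 0/0/12/7/13/0/10/2
#5 xori  $r4, $r2, 11 ; 0/0/12/7/7/0/10/2
#6 beq  $r0, $r1, L11 ; 0/0/12/7/7/0/10/2 ; →target
#7 addi  $r1, $r5, 13 ; 0/13/12/7/7/0/10/2
#11 and  $r2, $r6, $r5 ; 0/13/0/7/7/0/10/2

$r0=0 $r1=13 $r2=0 $r3=7 $r4=7 $r5=0 $r6=10 $r7=2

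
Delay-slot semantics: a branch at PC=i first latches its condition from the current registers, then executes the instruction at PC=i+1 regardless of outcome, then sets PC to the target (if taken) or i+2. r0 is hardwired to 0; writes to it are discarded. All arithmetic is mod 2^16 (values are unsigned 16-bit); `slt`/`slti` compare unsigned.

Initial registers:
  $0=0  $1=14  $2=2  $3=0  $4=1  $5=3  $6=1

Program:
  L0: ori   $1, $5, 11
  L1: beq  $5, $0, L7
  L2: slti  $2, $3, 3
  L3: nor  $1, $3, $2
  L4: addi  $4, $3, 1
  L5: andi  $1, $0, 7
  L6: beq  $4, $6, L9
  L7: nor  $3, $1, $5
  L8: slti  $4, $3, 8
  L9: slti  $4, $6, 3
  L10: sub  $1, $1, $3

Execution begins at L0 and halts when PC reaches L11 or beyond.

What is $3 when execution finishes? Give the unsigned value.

65532

  step pc=0: ori   $1, $5, 11  regs=(0,11,2,0,1,3,1)
  step pc=1: beq  $5, $0, L7  cond=F  regs=(0,11,2,0,1,3,1)
  step pc=2: slti  $2, $3, 3  regs=(0,11,1,0,1,3,1)
  step pc=3: nor  $1, $3, $2  regs=(0,65534,1,0,1,3,1)
  step pc=4: addi  $4, $3, 1  regs=(0,65534,1,0,1,3,1)
  step pc=5: andi  $1, $0, 7  regs=(0,0,1,0,1,3,1)
  step pc=6: beq  $4, $6, L9  cond=T  regs=(0,0,1,0,1,3,1)
  step pc=7: nor  $3, $1, $5  regs=(0,0,1,65532,1,3,1)
  step pc=9: slti  $4, $6, 3  regs=(0,0,1,65532,1,3,1)
  step pc=10: sub  $1, $1, $3  regs=(0,4,1,65532,1,3,1)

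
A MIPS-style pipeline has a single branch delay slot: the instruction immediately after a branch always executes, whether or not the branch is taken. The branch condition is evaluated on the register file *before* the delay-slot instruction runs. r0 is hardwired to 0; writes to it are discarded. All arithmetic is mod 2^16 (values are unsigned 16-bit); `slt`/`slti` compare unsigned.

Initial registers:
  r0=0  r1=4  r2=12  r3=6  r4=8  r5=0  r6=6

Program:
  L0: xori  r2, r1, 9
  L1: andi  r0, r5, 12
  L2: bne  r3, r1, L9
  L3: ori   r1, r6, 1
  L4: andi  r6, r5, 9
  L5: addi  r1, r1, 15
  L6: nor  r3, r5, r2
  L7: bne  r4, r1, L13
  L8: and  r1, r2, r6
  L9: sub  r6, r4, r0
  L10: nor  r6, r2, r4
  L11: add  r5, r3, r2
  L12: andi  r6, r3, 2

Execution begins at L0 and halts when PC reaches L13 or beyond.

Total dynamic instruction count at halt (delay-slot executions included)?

8

#0 xori  r2, r1, 9 ; 0/4/13/6/8/0/6
#1 andi  r0, r5, 12 ; 0/4/13/6/8/0/6
#2 bne  r3, r1, L9 ; 0/4/13/6/8/0/6 ; →target
#3 ori   r1, r6, 1 ; 0/7/13/6/8/0/6
#9 sub  r6, r4, r0 ; 0/7/13/6/8/0/8
#10 nor  r6, r2, r4 ; 0/7/13/6/8/0/65522
#11 add  r5, r3, r2 ; 0/7/13/6/8/19/65522
#12 andi  r6, r3, 2 ; 0/7/13/6/8/19/2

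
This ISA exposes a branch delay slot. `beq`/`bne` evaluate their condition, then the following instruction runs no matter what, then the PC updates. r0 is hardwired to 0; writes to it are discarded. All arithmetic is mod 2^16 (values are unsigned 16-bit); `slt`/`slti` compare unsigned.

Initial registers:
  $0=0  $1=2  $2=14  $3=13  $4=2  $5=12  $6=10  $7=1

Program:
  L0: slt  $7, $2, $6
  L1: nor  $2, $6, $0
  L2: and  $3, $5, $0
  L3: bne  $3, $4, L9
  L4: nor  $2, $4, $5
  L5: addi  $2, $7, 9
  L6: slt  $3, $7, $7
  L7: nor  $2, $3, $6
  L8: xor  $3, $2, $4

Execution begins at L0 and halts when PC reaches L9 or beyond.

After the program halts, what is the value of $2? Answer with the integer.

65521

  step pc=0: slt  $7, $2, $6  regs=(0,2,14,13,2,12,10,0)
  step pc=1: nor  $2, $6, $0  regs=(0,2,65525,13,2,12,10,0)
  step pc=2: and  $3, $5, $0  regs=(0,2,65525,0,2,12,10,0)
  step pc=3: bne  $3, $4, L9  cond=T  regs=(0,2,65525,0,2,12,10,0)
  step pc=4: nor  $2, $4, $5  regs=(0,2,65521,0,2,12,10,0)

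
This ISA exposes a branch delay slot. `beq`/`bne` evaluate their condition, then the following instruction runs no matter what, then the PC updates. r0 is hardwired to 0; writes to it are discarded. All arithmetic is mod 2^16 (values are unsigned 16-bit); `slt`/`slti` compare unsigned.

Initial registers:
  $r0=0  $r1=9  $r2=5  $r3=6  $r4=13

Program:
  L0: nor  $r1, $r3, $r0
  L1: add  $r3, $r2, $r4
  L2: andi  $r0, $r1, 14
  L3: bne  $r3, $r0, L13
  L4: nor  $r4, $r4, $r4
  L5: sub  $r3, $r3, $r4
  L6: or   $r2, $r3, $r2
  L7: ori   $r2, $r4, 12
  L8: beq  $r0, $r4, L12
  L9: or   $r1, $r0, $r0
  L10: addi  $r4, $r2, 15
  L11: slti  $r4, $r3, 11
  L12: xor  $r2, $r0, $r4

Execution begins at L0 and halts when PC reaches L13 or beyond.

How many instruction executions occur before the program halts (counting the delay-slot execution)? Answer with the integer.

#0 nor  $r1, $r3, $r0 ; 0/65529/5/6/13
#1 add  $r3, $r2, $r4 ; 0/65529/5/18/13
#2 andi  $r0, $r1, 14 ; 0/65529/5/18/13
#3 bne  $r3, $r0, L13 ; 0/65529/5/18/13 ; →target
#4 nor  $r4, $r4, $r4 ; 0/65529/5/18/65522

5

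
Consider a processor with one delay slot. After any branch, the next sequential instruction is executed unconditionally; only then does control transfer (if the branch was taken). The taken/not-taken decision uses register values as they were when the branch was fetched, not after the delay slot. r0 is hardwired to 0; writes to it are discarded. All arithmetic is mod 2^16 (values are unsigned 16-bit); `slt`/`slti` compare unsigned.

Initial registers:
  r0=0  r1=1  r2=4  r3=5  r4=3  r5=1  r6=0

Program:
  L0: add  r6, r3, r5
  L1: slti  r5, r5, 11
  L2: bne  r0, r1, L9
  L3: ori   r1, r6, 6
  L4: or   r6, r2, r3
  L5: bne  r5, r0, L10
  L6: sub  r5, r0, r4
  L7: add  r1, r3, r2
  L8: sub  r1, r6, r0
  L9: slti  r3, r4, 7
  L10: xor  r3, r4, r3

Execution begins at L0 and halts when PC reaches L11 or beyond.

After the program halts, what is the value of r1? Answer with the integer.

#0 add  r6, r3, r5 ; 0/1/4/5/3/1/6
#1 slti  r5, r5, 11 ; 0/1/4/5/3/1/6
#2 bne  r0, r1, L9 ; 0/1/4/5/3/1/6 ; →target
#3 ori   r1, r6, 6 ; 0/6/4/5/3/1/6
#9 slti  r3, r4, 7 ; 0/6/4/1/3/1/6
#10 xor  r3, r4, r3 ; 0/6/4/2/3/1/6

6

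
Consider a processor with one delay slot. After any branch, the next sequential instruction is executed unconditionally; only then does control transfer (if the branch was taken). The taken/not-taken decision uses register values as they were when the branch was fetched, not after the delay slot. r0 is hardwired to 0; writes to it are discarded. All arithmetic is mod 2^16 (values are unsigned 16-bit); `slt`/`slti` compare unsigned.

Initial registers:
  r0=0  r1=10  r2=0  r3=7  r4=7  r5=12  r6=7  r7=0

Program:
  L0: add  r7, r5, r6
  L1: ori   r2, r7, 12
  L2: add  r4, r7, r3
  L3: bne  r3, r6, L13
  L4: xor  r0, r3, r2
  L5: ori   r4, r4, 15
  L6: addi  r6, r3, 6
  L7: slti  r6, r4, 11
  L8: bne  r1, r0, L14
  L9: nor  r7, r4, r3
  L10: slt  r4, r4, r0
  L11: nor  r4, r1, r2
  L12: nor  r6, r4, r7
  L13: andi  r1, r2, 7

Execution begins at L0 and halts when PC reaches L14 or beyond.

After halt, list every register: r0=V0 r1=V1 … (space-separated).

r0=0 r1=10 r2=31 r3=7 r4=31 r5=12 r6=0 r7=65504

[0] add  r7, r5, r6  →  {r0:0, r1:10, r2:0, r3:7, r4:7, r5:12, r6:7, r7:19}
[1] ori   r2, r7, 12  →  {r0:0, r1:10, r2:31, r3:7, r4:7, r5:12, r6:7, r7:19}
[2] add  r4, r7, r3  →  {r0:0, r1:10, r2:31, r3:7, r4:26, r5:12, r6:7, r7:19}
[3] bne  r3, r6, L13  →  {r0:0, r1:10, r2:31, r3:7, r4:26, r5:12, r6:7, r7:19}  ⟨branch fallthrough⟩
[4] xor  r0, r3, r2  →  {r0:0, r1:10, r2:31, r3:7, r4:26, r5:12, r6:7, r7:19}
[5] ori   r4, r4, 15  →  {r0:0, r1:10, r2:31, r3:7, r4:31, r5:12, r6:7, r7:19}
[6] addi  r6, r3, 6  →  {r0:0, r1:10, r2:31, r3:7, r4:31, r5:12, r6:13, r7:19}
[7] slti  r6, r4, 11  →  {r0:0, r1:10, r2:31, r3:7, r4:31, r5:12, r6:0, r7:19}
[8] bne  r1, r0, L14  →  {r0:0, r1:10, r2:31, r3:7, r4:31, r5:12, r6:0, r7:19}  ⟨branch taken⟩
[9] nor  r7, r4, r3  →  {r0:0, r1:10, r2:31, r3:7, r4:31, r5:12, r6:0, r7:65504}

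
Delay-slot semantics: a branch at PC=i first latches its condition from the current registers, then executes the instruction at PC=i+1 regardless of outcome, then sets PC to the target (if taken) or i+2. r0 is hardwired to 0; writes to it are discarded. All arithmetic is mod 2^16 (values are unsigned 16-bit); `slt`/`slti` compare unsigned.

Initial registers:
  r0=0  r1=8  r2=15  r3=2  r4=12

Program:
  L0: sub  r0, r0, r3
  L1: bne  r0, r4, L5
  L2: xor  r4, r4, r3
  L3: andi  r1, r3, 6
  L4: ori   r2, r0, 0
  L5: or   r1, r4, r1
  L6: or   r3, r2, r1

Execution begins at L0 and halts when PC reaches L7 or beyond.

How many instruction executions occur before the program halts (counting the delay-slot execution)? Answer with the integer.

  step pc=0: sub  r0, r0, r3  regs=(0,8,15,2,12)
  step pc=1: bne  r0, r4, L5  cond=T  regs=(0,8,15,2,12)
  step pc=2: xor  r4, r4, r3  regs=(0,8,15,2,14)
  step pc=5: or   r1, r4, r1  regs=(0,14,15,2,14)
  step pc=6: or   r3, r2, r1  regs=(0,14,15,15,14)

5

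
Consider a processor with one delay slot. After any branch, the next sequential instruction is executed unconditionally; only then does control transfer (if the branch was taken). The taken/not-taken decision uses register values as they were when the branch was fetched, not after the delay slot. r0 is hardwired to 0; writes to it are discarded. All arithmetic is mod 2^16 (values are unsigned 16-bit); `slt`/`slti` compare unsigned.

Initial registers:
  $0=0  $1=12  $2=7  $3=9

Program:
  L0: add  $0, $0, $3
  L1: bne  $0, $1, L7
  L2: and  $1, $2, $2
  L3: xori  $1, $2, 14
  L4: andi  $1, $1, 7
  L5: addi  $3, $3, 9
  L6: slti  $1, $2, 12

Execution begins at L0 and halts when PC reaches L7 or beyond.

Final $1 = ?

#0 add  $0, $0, $3 ; 0/12/7/9
#1 bne  $0, $1, L7 ; 0/12/7/9 ; →target
#2 and  $1, $2, $2 ; 0/7/7/9

7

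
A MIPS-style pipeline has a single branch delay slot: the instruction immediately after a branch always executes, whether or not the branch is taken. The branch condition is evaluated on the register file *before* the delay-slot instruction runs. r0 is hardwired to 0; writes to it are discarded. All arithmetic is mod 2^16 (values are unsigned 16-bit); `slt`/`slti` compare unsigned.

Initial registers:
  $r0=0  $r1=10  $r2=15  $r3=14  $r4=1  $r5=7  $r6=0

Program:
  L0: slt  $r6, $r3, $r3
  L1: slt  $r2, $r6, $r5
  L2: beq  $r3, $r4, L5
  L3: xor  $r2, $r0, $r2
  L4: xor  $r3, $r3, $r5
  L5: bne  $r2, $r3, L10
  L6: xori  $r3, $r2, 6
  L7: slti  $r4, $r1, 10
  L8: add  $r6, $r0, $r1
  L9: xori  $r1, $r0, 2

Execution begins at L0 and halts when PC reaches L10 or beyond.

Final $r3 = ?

[0] slt  $r6, $r3, $r3  →  {$r0:0, $r1:10, $r2:15, $r3:14, $r4:1, $r5:7, $r6:0}
[1] slt  $r2, $r6, $r5  →  {$r0:0, $r1:10, $r2:1, $r3:14, $r4:1, $r5:7, $r6:0}
[2] beq  $r3, $r4, L5  →  {$r0:0, $r1:10, $r2:1, $r3:14, $r4:1, $r5:7, $r6:0}  ⟨branch fallthrough⟩
[3] xor  $r2, $r0, $r2  →  {$r0:0, $r1:10, $r2:1, $r3:14, $r4:1, $r5:7, $r6:0}
[4] xor  $r3, $r3, $r5  →  {$r0:0, $r1:10, $r2:1, $r3:9, $r4:1, $r5:7, $r6:0}
[5] bne  $r2, $r3, L10  →  {$r0:0, $r1:10, $r2:1, $r3:9, $r4:1, $r5:7, $r6:0}  ⟨branch taken⟩
[6] xori  $r3, $r2, 6  →  {$r0:0, $r1:10, $r2:1, $r3:7, $r4:1, $r5:7, $r6:0}

7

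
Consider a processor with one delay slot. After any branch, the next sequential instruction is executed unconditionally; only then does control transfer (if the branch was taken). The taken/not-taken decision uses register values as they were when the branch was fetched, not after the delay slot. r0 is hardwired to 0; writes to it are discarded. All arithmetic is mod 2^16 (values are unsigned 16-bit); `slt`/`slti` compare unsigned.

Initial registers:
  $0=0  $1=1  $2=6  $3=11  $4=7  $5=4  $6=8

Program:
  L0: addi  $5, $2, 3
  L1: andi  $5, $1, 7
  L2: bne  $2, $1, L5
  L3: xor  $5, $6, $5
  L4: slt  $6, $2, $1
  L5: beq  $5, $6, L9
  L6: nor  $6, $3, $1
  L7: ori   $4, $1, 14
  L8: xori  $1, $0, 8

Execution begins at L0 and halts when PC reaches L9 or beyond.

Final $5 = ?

9

[0] addi  $5, $2, 3  →  {$0:0, $1:1, $2:6, $3:11, $4:7, $5:9, $6:8}
[1] andi  $5, $1, 7  →  {$0:0, $1:1, $2:6, $3:11, $4:7, $5:1, $6:8}
[2] bne  $2, $1, L5  →  {$0:0, $1:1, $2:6, $3:11, $4:7, $5:1, $6:8}  ⟨branch taken⟩
[3] xor  $5, $6, $5  →  {$0:0, $1:1, $2:6, $3:11, $4:7, $5:9, $6:8}
[5] beq  $5, $6, L9  →  {$0:0, $1:1, $2:6, $3:11, $4:7, $5:9, $6:8}  ⟨branch fallthrough⟩
[6] nor  $6, $3, $1  →  {$0:0, $1:1, $2:6, $3:11, $4:7, $5:9, $6:65524}
[7] ori   $4, $1, 14  →  {$0:0, $1:1, $2:6, $3:11, $4:15, $5:9, $6:65524}
[8] xori  $1, $0, 8  →  {$0:0, $1:8, $2:6, $3:11, $4:15, $5:9, $6:65524}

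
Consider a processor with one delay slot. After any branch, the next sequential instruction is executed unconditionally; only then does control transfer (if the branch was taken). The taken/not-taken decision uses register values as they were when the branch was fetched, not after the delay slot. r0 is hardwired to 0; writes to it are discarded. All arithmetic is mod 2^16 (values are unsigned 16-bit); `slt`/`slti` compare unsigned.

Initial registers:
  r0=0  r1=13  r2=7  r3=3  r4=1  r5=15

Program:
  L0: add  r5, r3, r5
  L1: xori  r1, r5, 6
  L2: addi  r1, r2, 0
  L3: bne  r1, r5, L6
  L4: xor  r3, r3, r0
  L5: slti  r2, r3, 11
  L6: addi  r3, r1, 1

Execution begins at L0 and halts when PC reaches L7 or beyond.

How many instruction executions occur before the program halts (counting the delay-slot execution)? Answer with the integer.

6

[0] add  r5, r3, r5  →  {r0:0, r1:13, r2:7, r3:3, r4:1, r5:18}
[1] xori  r1, r5, 6  →  {r0:0, r1:20, r2:7, r3:3, r4:1, r5:18}
[2] addi  r1, r2, 0  →  {r0:0, r1:7, r2:7, r3:3, r4:1, r5:18}
[3] bne  r1, r5, L6  →  {r0:0, r1:7, r2:7, r3:3, r4:1, r5:18}  ⟨branch taken⟩
[4] xor  r3, r3, r0  →  {r0:0, r1:7, r2:7, r3:3, r4:1, r5:18}
[6] addi  r3, r1, 1  →  {r0:0, r1:7, r2:7, r3:8, r4:1, r5:18}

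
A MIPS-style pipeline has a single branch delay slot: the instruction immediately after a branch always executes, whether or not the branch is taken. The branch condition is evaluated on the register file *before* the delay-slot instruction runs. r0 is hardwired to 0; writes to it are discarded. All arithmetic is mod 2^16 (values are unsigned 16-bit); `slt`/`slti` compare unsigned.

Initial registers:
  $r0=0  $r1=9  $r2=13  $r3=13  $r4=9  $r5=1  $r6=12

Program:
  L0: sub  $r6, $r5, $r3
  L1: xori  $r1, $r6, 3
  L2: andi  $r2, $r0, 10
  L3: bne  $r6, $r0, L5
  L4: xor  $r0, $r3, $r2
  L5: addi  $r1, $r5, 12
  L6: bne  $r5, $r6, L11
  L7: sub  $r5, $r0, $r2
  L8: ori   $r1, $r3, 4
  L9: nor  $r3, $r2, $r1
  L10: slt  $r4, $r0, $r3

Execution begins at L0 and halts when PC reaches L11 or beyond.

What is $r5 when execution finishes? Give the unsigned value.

0

  step pc=0: sub  $r6, $r5, $r3  regs=(0,9,13,13,9,1,65524)
  step pc=1: xori  $r1, $r6, 3  regs=(0,65527,13,13,9,1,65524)
  step pc=2: andi  $r2, $r0, 10  regs=(0,65527,0,13,9,1,65524)
  step pc=3: bne  $r6, $r0, L5  cond=T  regs=(0,65527,0,13,9,1,65524)
  step pc=4: xor  $r0, $r3, $r2  regs=(0,65527,0,13,9,1,65524)
  step pc=5: addi  $r1, $r5, 12  regs=(0,13,0,13,9,1,65524)
  step pc=6: bne  $r5, $r6, L11  cond=T  regs=(0,13,0,13,9,1,65524)
  step pc=7: sub  $r5, $r0, $r2  regs=(0,13,0,13,9,0,65524)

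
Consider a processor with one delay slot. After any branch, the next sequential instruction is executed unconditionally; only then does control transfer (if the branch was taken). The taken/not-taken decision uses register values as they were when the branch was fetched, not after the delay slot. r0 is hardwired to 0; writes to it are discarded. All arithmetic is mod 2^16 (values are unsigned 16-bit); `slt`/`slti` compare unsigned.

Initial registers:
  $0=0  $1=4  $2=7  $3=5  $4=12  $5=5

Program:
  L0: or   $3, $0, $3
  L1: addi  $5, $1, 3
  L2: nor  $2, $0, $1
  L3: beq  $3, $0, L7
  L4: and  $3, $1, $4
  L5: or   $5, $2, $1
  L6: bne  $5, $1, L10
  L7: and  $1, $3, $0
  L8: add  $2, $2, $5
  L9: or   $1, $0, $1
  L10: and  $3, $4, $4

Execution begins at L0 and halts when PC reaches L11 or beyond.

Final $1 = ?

0

PC=0  or   $3, $0, $3        | $0=0 $1=4 $2=7 $3=5 $4=12 $5=5
PC=1  addi  $5, $1, 3        | $0=0 $1=4 $2=7 $3=5 $4=12 $5=7
PC=2  nor  $2, $0, $1        | $0=0 $1=4 $2=65531 $3=5 $4=12 $5=7
PC=3  beq  $3, $0, L7        | $0=0 $1=4 $2=65531 $3=5 $4=12 $5=7  [not taken]
PC=4  and  $3, $1, $4        | $0=0 $1=4 $2=65531 $3=4 $4=12 $5=7
PC=5  or   $5, $2, $1        | $0=0 $1=4 $2=65531 $3=4 $4=12 $5=65535
PC=6  bne  $5, $1, L10       | $0=0 $1=4 $2=65531 $3=4 $4=12 $5=65535  [TAKEN]
PC=7  and  $1, $3, $0        | $0=0 $1=0 $2=65531 $3=4 $4=12 $5=65535
PC=10 and  $3, $4, $4        | $0=0 $1=0 $2=65531 $3=12 $4=12 $5=65535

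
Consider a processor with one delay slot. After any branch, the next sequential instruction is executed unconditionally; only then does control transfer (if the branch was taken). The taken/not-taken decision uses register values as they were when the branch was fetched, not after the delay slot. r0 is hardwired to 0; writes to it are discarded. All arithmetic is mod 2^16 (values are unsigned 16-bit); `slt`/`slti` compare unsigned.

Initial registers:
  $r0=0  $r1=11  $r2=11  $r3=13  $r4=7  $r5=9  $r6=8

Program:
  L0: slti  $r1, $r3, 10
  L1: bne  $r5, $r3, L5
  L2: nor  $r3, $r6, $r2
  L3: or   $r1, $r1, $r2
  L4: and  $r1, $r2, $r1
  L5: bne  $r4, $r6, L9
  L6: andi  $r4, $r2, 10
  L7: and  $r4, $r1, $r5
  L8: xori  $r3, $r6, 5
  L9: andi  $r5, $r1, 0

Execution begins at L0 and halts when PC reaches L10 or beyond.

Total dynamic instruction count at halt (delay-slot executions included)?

6

[0] slti  $r1, $r3, 10  →  {$r0:0, $r1:0, $r2:11, $r3:13, $r4:7, $r5:9, $r6:8}
[1] bne  $r5, $r3, L5  →  {$r0:0, $r1:0, $r2:11, $r3:13, $r4:7, $r5:9, $r6:8}  ⟨branch taken⟩
[2] nor  $r3, $r6, $r2  →  {$r0:0, $r1:0, $r2:11, $r3:65524, $r4:7, $r5:9, $r6:8}
[5] bne  $r4, $r6, L9  →  {$r0:0, $r1:0, $r2:11, $r3:65524, $r4:7, $r5:9, $r6:8}  ⟨branch taken⟩
[6] andi  $r4, $r2, 10  →  {$r0:0, $r1:0, $r2:11, $r3:65524, $r4:10, $r5:9, $r6:8}
[9] andi  $r5, $r1, 0  →  {$r0:0, $r1:0, $r2:11, $r3:65524, $r4:10, $r5:0, $r6:8}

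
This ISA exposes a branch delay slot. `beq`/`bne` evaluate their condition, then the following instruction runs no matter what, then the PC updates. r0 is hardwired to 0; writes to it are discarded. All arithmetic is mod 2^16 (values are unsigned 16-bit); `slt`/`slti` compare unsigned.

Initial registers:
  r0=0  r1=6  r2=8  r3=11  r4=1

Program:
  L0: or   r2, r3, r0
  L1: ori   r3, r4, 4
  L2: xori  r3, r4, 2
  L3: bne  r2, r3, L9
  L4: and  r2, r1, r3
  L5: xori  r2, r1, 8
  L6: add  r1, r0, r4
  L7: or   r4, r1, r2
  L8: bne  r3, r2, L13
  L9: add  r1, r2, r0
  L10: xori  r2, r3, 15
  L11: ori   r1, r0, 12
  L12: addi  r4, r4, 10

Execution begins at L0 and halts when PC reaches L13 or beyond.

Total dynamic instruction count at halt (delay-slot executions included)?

PC=0  or   r2, r3, r0        | r0=0 r1=6 r2=11 r3=11 r4=1
PC=1  ori   r3, r4, 4        | r0=0 r1=6 r2=11 r3=5 r4=1
PC=2  xori  r3, r4, 2        | r0=0 r1=6 r2=11 r3=3 r4=1
PC=3  bne  r2, r3, L9        | r0=0 r1=6 r2=11 r3=3 r4=1  [TAKEN]
PC=4  and  r2, r1, r3        | r0=0 r1=6 r2=2 r3=3 r4=1
PC=9  add  r1, r2, r0        | r0=0 r1=2 r2=2 r3=3 r4=1
PC=10 xori  r2, r3, 15       | r0=0 r1=2 r2=12 r3=3 r4=1
PC=11 ori   r1, r0, 12       | r0=0 r1=12 r2=12 r3=3 r4=1
PC=12 addi  r4, r4, 10       | r0=0 r1=12 r2=12 r3=3 r4=11

9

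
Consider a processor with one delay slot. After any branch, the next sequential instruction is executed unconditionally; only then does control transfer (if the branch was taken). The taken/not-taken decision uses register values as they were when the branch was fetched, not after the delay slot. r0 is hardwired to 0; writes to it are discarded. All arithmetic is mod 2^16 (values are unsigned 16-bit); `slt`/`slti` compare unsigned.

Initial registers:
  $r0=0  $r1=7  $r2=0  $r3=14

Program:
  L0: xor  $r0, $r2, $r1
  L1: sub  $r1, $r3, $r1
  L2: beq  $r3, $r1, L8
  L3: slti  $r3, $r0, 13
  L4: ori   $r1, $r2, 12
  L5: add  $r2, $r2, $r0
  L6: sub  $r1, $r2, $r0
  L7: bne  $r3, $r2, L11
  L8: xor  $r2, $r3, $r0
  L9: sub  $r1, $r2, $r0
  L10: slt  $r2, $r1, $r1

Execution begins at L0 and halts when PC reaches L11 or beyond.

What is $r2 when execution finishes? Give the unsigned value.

  step pc=0: xor  $r0, $r2, $r1  regs=(0,7,0,14)
  step pc=1: sub  $r1, $r3, $r1  regs=(0,7,0,14)
  step pc=2: beq  $r3, $r1, L8  cond=F  regs=(0,7,0,14)
  step pc=3: slti  $r3, $r0, 13  regs=(0,7,0,1)
  step pc=4: ori   $r1, $r2, 12  regs=(0,12,0,1)
  step pc=5: add  $r2, $r2, $r0  regs=(0,12,0,1)
  step pc=6: sub  $r1, $r2, $r0  regs=(0,0,0,1)
  step pc=7: bne  $r3, $r2, L11  cond=T  regs=(0,0,0,1)
  step pc=8: xor  $r2, $r3, $r0  regs=(0,0,1,1)

1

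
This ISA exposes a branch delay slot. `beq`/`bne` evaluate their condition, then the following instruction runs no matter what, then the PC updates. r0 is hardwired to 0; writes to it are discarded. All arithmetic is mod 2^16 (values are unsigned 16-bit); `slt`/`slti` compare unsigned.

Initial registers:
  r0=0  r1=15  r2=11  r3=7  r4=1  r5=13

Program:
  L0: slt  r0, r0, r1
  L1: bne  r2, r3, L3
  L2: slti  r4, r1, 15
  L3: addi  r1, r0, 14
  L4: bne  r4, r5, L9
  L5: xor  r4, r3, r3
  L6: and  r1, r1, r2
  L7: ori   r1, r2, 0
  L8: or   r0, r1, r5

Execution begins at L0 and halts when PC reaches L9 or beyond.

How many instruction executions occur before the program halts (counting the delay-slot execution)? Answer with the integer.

6

[0] slt  r0, r0, r1  →  {r0:0, r1:15, r2:11, r3:7, r4:1, r5:13}
[1] bne  r2, r3, L3  →  {r0:0, r1:15, r2:11, r3:7, r4:1, r5:13}  ⟨branch taken⟩
[2] slti  r4, r1, 15  →  {r0:0, r1:15, r2:11, r3:7, r4:0, r5:13}
[3] addi  r1, r0, 14  →  {r0:0, r1:14, r2:11, r3:7, r4:0, r5:13}
[4] bne  r4, r5, L9  →  {r0:0, r1:14, r2:11, r3:7, r4:0, r5:13}  ⟨branch taken⟩
[5] xor  r4, r3, r3  →  {r0:0, r1:14, r2:11, r3:7, r4:0, r5:13}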